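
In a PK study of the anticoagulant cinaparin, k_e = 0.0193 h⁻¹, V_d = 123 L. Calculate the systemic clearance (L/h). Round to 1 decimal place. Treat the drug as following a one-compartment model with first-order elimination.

2.4 L/h

CL = k × Vd = 0.0193 × 123 = 2.374 L/h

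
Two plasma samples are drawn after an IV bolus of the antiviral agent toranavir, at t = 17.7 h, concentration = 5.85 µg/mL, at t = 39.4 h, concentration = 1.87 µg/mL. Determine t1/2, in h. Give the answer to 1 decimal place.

13.2 h

k = ln(C₁/C₂) / (t₂ − t₁) = ln(5.85/1.87) / (39.4 − 17.7)
  = 1.141 / 21.70 = 0.05258 h⁻¹
t½ = ln2 / k = 0.693147 / 0.05258 = 13.18 h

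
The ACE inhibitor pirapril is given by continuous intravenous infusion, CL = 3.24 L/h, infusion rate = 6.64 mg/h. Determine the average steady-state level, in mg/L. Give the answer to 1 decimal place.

At steady state Css = R₀ / CL = 6.64 / 3.240 = 2.049 mg/L

2.0 mg/L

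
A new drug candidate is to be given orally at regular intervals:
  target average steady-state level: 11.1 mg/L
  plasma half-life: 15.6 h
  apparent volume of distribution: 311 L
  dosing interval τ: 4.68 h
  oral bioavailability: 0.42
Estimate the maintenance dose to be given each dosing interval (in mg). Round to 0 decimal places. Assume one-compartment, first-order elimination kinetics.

k = ln2 / t½ = 0.693147 / 15.6 = 0.04443 h⁻¹
CL = k × Vd = 0.04443 × 311 = 13.82 L/h
At steady state, F × (Dose/τ) = Css × CL.
Dose = Css × CL × τ / F = 11.1 × 13.82 × 4.68 / 0.42 = 1709 mg

1709 mg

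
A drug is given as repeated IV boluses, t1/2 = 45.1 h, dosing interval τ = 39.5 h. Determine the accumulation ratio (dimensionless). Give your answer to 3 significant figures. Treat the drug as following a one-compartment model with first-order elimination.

k = ln2 / t½ = 0.693147 / 45.1 = 0.01537 h⁻¹
e^(−kτ) = e^(−0.01537 × 39.5) = 0.5449
Accumulation ratio R = 1 / (1 − e^(−kτ)) = 1 / (1 − 0.5449) = 2.197

2.20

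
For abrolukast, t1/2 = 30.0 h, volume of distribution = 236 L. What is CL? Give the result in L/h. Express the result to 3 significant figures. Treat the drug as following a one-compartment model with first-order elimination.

5.45 L/h

k = ln2 / t½ = 0.693147 / 30.0 = 0.02310 h⁻¹
CL = k × Vd = 0.02310 × 236 = 5.452 L/h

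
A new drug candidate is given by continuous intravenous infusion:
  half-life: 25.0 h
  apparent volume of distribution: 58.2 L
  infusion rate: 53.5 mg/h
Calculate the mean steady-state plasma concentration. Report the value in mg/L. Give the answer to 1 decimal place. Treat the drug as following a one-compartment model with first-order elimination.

k = ln2 / t½ = 0.693147 / 25.0 = 0.02773 h⁻¹
CL = k × Vd = 0.02773 × 58.2 = 1.614 L/h
At steady state Css = R₀ / CL = 53.5 / 1.614 = 33.15 mg/L

33.2 mg/L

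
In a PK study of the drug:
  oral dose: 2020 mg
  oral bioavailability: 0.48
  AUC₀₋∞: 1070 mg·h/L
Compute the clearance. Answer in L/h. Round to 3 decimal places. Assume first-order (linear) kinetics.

0.906 L/h

CL = F·Dose / AUC = 0.48 × 2020 / 1070 = 0.9062 L/h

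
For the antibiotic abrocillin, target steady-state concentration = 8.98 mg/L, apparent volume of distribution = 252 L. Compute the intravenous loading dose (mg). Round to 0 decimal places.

LD = Css × Vd = 8.98 × 252 = 2263 mg

2263 mg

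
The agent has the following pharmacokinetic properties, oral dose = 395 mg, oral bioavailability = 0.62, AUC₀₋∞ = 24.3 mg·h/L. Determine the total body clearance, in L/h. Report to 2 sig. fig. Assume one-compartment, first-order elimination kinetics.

10 L/h

CL = F·Dose / AUC = 0.62 × 395 / 24.3 = 10.08 L/h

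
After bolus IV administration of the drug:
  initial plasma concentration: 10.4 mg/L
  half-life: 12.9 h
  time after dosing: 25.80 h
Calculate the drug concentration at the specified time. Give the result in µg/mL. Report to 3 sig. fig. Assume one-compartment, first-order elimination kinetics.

2.60 µg/mL

k = ln2 / t½ = 0.693147 / 12.9 = 0.05373 h⁻¹
t / t½ = 25.80 / 12.9 = 2 half-lives
C = C₀ × (1/2)^2 = 10.40 × 0.2500 = 2.600 mg/L
(2.600 mg/L = 2.600 µg/mL)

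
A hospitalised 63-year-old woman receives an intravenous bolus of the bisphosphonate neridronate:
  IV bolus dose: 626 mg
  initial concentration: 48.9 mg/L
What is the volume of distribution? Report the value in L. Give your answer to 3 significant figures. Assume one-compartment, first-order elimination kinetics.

Vd = Dose / C₀ = 626.0 / 48.9 = 12.80 L

12.8 L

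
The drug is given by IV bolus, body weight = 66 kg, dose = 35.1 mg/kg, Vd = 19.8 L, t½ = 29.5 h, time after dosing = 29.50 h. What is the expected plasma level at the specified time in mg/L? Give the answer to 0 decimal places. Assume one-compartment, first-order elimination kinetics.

Total dose = 35.1 × 66 = 2317 mg
C₀ = Dose / Vd = 2317 / 19.8 = 117.0 mg/L
k = ln2 / t½ = 0.693147 / 29.5 = 0.02350 h⁻¹
t / t½ = 29.50 / 29.5 = 1 half-lives
C = C₀ × (1/2)^1 = 117.0 × 0.5000 = 58.50 mg/L

59 mg/L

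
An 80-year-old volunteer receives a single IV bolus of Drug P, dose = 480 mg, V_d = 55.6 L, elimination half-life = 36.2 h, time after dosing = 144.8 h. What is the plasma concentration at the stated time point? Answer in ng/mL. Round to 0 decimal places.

540 ng/mL

C₀ = Dose / Vd = 480.0 / 55.6 = 8.633 mg/L
k = ln2 / t½ = 0.693147 / 36.2 = 0.01915 h⁻¹
t / t½ = 144.8 / 36.2 = 4 half-lives
C = C₀ × (1/2)^4 = 8.633 × 0.06250 = 0.5396 mg/L
Convert: 0.5396 mg/L × 1000 = 539.6 ng/mL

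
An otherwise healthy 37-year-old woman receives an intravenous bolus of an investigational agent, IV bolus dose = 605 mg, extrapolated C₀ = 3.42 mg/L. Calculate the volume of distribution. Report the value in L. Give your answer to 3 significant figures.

177 L

Vd = Dose / C₀ = 605.0 / 3.42 = 176.9 L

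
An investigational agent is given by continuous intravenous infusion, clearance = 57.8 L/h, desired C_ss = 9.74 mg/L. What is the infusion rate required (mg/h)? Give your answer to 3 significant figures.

563 mg/h

At steady state, infusion rate R₀ = Css × CL = 9.74 × 57.80 = 563.0 mg/h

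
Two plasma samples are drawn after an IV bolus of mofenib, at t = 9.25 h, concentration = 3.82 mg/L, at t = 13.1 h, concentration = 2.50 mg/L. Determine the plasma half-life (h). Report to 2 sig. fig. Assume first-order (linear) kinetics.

6.3 h

k = ln(C₁/C₂) / (t₂ − t₁) = ln(3.82/2.50) / (13.1 − 9.25)
  = 0.4240 / 3.850 = 0.1101 h⁻¹
t½ = ln2 / k = 0.693147 / 0.1101 = 6.296 h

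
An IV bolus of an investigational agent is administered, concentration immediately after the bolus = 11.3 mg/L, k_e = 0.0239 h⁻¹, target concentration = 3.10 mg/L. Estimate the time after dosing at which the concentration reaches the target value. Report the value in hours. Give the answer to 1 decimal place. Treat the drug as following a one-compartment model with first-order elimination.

54.1 h

t = ln(C₀ / C) / k = ln(11.30 / 3.10) / 0.02390
  = ln(3.645) / 0.02390 = 1.293 / 0.02390 = 54.10 h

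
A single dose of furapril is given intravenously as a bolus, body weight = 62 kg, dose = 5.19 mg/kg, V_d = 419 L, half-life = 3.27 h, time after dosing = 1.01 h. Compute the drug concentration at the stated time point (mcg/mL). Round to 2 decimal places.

Total dose = 5.19 × 62 = 321.8 mg
C₀ = Dose / Vd = 321.8 / 419 = 0.7680 mg/L
k = ln2 / t½ = 0.693147 / 3.27 = 0.2120 h⁻¹
C = C₀ · e^(−k·t) = 0.7680 × e^(−0.2120 × 1.01)
  = 0.7680 × 0.8073 = 0.6200 mg/L
(0.6200 mg/L = 0.6200 mcg/mL)

0.62 mcg/mL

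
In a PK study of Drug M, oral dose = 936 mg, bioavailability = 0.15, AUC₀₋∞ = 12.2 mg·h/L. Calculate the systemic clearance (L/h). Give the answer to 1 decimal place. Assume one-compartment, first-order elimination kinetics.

11.5 L/h

CL = F·Dose / AUC = 0.15 × 936 / 12.2 = 11.51 L/h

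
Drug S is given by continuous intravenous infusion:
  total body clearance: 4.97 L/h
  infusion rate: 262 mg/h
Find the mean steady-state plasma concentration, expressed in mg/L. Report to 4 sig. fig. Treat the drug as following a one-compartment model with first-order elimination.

At steady state Css = R₀ / CL = 262 / 4.970 = 52.72 mg/L

52.72 mg/L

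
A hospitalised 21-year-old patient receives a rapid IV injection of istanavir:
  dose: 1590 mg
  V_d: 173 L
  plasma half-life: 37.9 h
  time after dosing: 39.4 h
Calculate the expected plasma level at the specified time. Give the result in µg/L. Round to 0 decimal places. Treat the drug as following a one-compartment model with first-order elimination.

C₀ = Dose / Vd = 1590 / 173 = 9.191 mg/L
k = ln2 / t½ = 0.693147 / 37.9 = 0.01829 h⁻¹
C = C₀ · e^(−k·t) = 9.191 × e^(−0.01829 × 39.4)
  = 9.191 × 0.4864 = 4.471 mg/L
Convert: 4.471 mg/L × 1000 = 4471 µg/L

4471 µg/L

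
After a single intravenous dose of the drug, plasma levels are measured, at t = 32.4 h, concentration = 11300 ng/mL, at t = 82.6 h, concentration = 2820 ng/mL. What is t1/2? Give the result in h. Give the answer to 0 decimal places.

25 h

k = ln(C₁/C₂) / (t₂ − t₁) = ln(11300/2820) / (82.6 − 32.4)
  = 1.388 / 50.20 = 0.02765 h⁻¹
t½ = ln2 / k = 0.693147 / 0.02765 = 25.07 h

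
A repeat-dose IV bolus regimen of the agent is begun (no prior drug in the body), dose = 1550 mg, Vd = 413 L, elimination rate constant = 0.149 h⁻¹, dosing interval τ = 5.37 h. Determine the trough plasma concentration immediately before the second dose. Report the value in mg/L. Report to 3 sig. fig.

1.69 mg/L

C₀ per dose = Dose / Vd = 1550 / 413 = 3.753 mg/L
Fraction remaining after one interval: r = e^(−kτ) = e^(−0.1490 × 5.37) = 0.4493
Before dose 2, 1 dose has been given (aged 1τ).
C_trough = C₀ × r = 3.753 × 0.4493 = 1.686 mg/L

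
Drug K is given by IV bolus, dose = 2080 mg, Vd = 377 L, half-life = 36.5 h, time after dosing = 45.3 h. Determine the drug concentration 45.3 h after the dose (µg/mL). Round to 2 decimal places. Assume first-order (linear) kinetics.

2.33 µg/mL

C₀ = Dose / Vd = 2080 / 377 = 5.517 mg/L
k = ln2 / t½ = 0.693147 / 36.5 = 0.01899 h⁻¹
C = C₀ · e^(−k·t) = 5.517 × e^(−0.01899 × 45.3)
  = 5.517 × 0.4231 = 2.334 mg/L
(2.334 mg/L = 2.334 µg/mL)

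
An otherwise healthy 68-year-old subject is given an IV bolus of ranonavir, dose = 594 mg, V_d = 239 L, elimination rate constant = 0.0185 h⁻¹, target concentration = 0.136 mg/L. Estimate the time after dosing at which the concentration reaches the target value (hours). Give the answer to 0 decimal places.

157 h

C₀ = Dose / Vd = 594.0 / 239 = 2.485 mg/L
t = ln(C₀ / C) / k = ln(2.485 / 0.136) / 0.01850
  = ln(18.27) / 0.01850 = 2.905 / 0.01850 = 157.0 h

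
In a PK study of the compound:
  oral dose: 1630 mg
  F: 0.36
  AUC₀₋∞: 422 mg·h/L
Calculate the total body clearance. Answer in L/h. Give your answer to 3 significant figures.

CL = F·Dose / AUC = 0.36 × 1630 / 422 = 1.391 L/h

1.39 L/h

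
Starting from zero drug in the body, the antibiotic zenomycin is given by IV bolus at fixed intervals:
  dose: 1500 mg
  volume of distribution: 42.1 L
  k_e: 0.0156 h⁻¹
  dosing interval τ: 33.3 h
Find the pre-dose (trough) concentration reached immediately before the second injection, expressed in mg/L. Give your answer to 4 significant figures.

21.19 mg/L

C₀ per dose = Dose / Vd = 1500 / 42.1 = 35.63 mg/L
Fraction remaining after one interval: r = e^(−kτ) = e^(−0.01560 × 33.3) = 0.5948
Before dose 2, 1 dose has been given (aged 1τ).
C_trough = C₀ × r = 35.63 × 0.5948 = 21.19 mg/L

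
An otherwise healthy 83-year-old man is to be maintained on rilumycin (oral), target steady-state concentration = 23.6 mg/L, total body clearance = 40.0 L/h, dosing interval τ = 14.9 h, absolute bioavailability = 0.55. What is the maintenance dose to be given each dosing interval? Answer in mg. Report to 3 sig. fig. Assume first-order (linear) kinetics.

At steady state, F × (Dose/τ) = Css × CL.
Dose = Css × CL × τ / F = 23.6 × 40.00 × 14.9 / 0.55 = 25570 mg

25600 mg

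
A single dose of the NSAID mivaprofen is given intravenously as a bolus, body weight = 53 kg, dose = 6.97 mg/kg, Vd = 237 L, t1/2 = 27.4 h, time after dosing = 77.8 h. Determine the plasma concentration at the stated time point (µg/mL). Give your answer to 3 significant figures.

0.218 µg/mL

Total dose = 6.97 × 53 = 369.4 mg
C₀ = Dose / Vd = 369.4 / 237 = 1.559 mg/L
k = ln2 / t½ = 0.693147 / 27.4 = 0.02530 h⁻¹
C = C₀ · e^(−k·t) = 1.559 × e^(−0.02530 × 77.8)
  = 1.559 × 0.1397 = 0.2178 mg/L
(0.2178 mg/L = 0.2178 µg/mL)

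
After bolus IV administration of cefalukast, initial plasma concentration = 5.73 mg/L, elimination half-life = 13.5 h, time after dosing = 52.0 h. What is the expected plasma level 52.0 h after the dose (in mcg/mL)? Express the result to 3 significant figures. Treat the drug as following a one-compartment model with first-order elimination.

k = ln2 / t½ = 0.693147 / 13.5 = 0.05134 h⁻¹
C = C₀ · e^(−k·t) = 5.730 × e^(−0.05134 × 52.0)
  = 5.730 × 0.06927 = 0.3969 mg/L
(0.3969 mg/L = 0.3969 mcg/mL)

0.397 mcg/mL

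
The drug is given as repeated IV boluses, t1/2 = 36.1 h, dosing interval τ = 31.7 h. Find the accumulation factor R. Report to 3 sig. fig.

k = ln2 / t½ = 0.693147 / 36.1 = 0.01920 h⁻¹
e^(−kτ) = e^(−0.01920 × 31.7) = 0.5441
Accumulation ratio R = 1 / (1 − e^(−kτ)) = 1 / (1 − 0.5441) = 2.193

2.19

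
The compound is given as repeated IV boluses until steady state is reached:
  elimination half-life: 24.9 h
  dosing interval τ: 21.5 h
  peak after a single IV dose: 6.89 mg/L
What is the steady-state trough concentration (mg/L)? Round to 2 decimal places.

k = ln2 / t½ = 0.693147 / 24.9 = 0.02784 h⁻¹
e^(−kτ) = e^(−0.02784 × 21.5) = 0.5496
Accumulation ratio R = 1 / (1 − e^(−kτ)) = 1 / (1 − 0.5496) = 2.220
Steady-state trough = C₀ × R × e^(−kτ) = 6.89 × 2.220 × 0.5496 = 8.407 mg/L

8.41 mg/L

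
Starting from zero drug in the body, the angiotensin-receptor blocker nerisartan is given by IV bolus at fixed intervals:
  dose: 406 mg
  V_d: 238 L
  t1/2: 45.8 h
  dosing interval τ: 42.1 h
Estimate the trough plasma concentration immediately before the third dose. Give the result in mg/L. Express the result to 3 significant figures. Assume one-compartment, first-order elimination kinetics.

C₀ per dose = Dose / Vd = 406 / 238 = 1.706 mg/L
k = ln2 / t½ = 0.693147 / 45.8 = 0.01513 h⁻¹
Fraction remaining after one interval: r = e^(−kτ) = e^(−0.01513 × 42.1) = 0.5289
Before dose 3, 2 doses have been given (aged 1τ, 2τ).
C_trough = C₀ × (r + r²) = 1.706 × (0.5289 + 0.2797) = 1.379 mg/L

1.38 mg/L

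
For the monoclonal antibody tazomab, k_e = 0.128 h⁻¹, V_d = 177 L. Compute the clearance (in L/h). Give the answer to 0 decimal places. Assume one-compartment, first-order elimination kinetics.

CL = k × Vd = 0.128 × 177 = 22.66 L/h

23 L/h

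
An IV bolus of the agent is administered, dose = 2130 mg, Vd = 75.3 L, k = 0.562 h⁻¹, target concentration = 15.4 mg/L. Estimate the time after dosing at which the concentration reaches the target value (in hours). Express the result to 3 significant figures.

1.08 h

C₀ = Dose / Vd = 2130 / 75.3 = 28.29 mg/L
t = ln(C₀ / C) / k = ln(28.29 / 15.4) / 0.5620
  = ln(1.837) / 0.5620 = 0.6081 / 0.5620 = 1.082 h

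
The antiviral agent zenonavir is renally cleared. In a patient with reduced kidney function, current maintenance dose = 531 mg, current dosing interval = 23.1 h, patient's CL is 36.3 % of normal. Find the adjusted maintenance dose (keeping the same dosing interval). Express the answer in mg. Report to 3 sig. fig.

193 mg

To keep the same average steady-state level, dosing rate must scale with clearance.
CL ratio = 36.3 / 100 = 0.3630
New dose (same interval) = 531 × 0.3630 = 192.8 mg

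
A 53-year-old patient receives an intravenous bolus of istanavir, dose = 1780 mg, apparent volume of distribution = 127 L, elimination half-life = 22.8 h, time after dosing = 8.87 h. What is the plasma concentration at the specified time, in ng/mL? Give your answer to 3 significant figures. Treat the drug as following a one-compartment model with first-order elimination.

10700 ng/mL

C₀ = Dose / Vd = 1780 / 127 = 14.02 mg/L
k = ln2 / t½ = 0.693147 / 22.8 = 0.03040 h⁻¹
C = C₀ · e^(−k·t) = 14.02 × e^(−0.03040 × 8.87)
  = 14.02 × 0.7636 = 10.71 mg/L
Convert: 10.71 mg/L × 1000 = 10710 ng/mL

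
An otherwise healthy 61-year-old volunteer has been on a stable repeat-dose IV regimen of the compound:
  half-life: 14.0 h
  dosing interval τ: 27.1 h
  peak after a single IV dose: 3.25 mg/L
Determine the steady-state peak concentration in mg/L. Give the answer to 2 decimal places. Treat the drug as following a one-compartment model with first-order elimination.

4.40 mg/L

k = ln2 / t½ = 0.693147 / 14.0 = 0.04951 h⁻¹
e^(−kτ) = e^(−0.04951 × 27.1) = 0.2614
Accumulation ratio R = 1 / (1 − e^(−kτ)) = 1 / (1 − 0.2614) = 1.354
Steady-state peak = C₀ × R = 3.25 × 1.354 = 4.401 mg/L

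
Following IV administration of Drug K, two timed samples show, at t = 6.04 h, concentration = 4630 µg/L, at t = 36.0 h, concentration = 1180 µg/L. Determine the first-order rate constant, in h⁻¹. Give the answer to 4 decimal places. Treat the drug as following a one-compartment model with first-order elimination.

k = ln(C₁/C₂) / (t₂ − t₁) = ln(4630/1180) / (36.0 − 6.04)
  = 1.367 / 29.96 = 0.04563 h⁻¹

0.0456 h⁻¹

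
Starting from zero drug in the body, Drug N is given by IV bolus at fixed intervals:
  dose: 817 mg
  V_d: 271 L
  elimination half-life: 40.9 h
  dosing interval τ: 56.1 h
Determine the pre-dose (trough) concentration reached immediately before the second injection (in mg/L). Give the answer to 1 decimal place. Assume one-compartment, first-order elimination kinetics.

1.2 mg/L

C₀ per dose = Dose / Vd = 817 / 271 = 3.015 mg/L
k = ln2 / t½ = 0.693147 / 40.9 = 0.01695 h⁻¹
Fraction remaining after one interval: r = e^(−kτ) = e^(−0.01695 × 56.1) = 0.3864
Before dose 2, 1 dose has been given (aged 1τ).
C_trough = C₀ × r = 3.015 × 0.3864 = 1.165 mg/L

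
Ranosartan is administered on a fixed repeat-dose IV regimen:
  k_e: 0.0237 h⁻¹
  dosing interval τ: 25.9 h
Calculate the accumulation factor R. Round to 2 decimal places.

2.18

e^(−kτ) = e^(−0.02370 × 25.9) = 0.5413
Accumulation ratio R = 1 / (1 − e^(−kτ)) = 1 / (1 − 0.5413) = 2.180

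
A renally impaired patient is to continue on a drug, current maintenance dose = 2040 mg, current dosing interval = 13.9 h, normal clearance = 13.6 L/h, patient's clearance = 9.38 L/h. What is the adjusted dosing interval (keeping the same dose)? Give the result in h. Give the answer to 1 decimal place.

20.2 h

To keep the same average steady-state level, dosing rate must scale with clearance.
CL ratio = 9.38 / 13.6 = 0.6897
New interval (same dose) = 13.9 / 0.6897 = 20.15 h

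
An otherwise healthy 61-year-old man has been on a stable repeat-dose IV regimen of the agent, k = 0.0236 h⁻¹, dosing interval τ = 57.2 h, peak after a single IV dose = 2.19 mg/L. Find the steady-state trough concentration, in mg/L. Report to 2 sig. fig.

0.77 mg/L

e^(−kτ) = e^(−0.02360 × 57.2) = 0.2593
Accumulation ratio R = 1 / (1 − e^(−kτ)) = 1 / (1 − 0.2593) = 1.350
Steady-state trough = C₀ × R × e^(−kτ) = 2.19 × 1.350 × 0.2593 = 0.7666 mg/L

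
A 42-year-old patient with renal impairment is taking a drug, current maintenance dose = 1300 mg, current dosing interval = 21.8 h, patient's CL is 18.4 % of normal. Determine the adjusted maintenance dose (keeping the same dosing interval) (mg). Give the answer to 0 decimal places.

239 mg

To keep the same average steady-state level, dosing rate must scale with clearance.
CL ratio = 18.4 / 100 = 0.1840
New dose (same interval) = 1300 × 0.1840 = 239.2 mg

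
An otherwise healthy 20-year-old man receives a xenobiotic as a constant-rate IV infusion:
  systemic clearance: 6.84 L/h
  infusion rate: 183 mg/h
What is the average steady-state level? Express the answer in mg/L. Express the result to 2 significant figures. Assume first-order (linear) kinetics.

At steady state Css = R₀ / CL = 183 / 6.840 = 26.75 mg/L

27 mg/L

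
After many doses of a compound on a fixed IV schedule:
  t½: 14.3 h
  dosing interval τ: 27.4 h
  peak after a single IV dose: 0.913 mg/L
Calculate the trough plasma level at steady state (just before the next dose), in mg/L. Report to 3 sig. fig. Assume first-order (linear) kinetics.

0.329 mg/L

k = ln2 / t½ = 0.693147 / 14.3 = 0.04847 h⁻¹
e^(−kτ) = e^(−0.04847 × 27.4) = 0.2650
Accumulation ratio R = 1 / (1 − e^(−kτ)) = 1 / (1 − 0.2650) = 1.361
Steady-state trough = C₀ × R × e^(−kτ) = 0.913 × 1.361 × 0.2650 = 0.3293 mg/L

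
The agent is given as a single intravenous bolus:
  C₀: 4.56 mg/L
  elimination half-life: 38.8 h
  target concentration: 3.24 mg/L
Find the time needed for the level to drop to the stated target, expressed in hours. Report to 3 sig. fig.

19.1 h

k = ln2 / t½ = 0.693147 / 38.8 = 0.01786 h⁻¹
t = ln(C₀ / C) / k = ln(4.560 / 3.24) / 0.01786
  = ln(1.407) / 0.01786 = 0.3415 / 0.01786 = 19.12 h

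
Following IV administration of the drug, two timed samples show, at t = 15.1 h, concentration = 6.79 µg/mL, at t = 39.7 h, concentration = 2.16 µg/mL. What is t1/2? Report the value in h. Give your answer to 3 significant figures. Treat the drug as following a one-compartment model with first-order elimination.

14.9 h

k = ln(C₁/C₂) / (t₂ − t₁) = ln(6.79/2.16) / (39.7 − 15.1)
  = 1.145 / 24.60 = 0.04654 h⁻¹
t½ = ln2 / k = 0.693147 / 0.04654 = 14.89 h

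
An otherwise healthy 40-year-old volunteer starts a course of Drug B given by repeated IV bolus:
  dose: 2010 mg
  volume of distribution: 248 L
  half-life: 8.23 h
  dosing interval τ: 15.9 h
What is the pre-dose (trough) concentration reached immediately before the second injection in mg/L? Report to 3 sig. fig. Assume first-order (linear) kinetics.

C₀ per dose = Dose / Vd = 2010 / 248 = 8.105 mg/L
k = ln2 / t½ = 0.693147 / 8.23 = 0.08422 h⁻¹
Fraction remaining after one interval: r = e^(−kτ) = e^(−0.08422 × 15.9) = 0.2621
Before dose 2, 1 dose has been given (aged 1τ).
C_trough = C₀ × r = 8.105 × 0.2621 = 2.124 mg/L

2.12 mg/L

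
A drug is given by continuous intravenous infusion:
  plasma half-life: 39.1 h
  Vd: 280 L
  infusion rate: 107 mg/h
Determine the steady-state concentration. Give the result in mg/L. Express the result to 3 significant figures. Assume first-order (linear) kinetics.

21.6 mg/L

k = ln2 / t½ = 0.693147 / 39.1 = 0.01773 h⁻¹
CL = k × Vd = 0.01773 × 280 = 4.964 L/h
At steady state Css = R₀ / CL = 107 / 4.964 = 21.56 mg/L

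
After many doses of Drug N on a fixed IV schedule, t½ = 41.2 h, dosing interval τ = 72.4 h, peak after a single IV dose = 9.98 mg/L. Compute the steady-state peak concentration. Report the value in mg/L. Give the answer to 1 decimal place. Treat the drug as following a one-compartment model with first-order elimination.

14.2 mg/L

k = ln2 / t½ = 0.693147 / 41.2 = 0.01682 h⁻¹
e^(−kτ) = e^(−0.01682 × 72.4) = 0.2959
Accumulation ratio R = 1 / (1 − e^(−kτ)) = 1 / (1 − 0.2959) = 1.420
Steady-state peak = C₀ × R = 9.98 × 1.420 = 14.17 mg/L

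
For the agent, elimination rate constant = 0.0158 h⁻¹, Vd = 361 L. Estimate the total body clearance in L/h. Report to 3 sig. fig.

5.70 L/h

CL = k × Vd = 0.0158 × 361 = 5.704 L/h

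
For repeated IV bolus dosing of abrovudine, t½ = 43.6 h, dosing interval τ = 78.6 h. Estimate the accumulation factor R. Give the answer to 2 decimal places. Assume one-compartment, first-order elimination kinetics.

1.40

k = ln2 / t½ = 0.693147 / 43.6 = 0.01590 h⁻¹
e^(−kτ) = e^(−0.01590 × 78.6) = 0.2866
Accumulation ratio R = 1 / (1 − e^(−kτ)) = 1 / (1 − 0.2866) = 1.402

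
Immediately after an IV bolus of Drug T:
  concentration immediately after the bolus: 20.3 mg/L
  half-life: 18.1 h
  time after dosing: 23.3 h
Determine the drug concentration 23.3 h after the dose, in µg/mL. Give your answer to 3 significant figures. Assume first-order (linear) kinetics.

k = ln2 / t½ = 0.693147 / 18.1 = 0.03830 h⁻¹
C = C₀ · e^(−k·t) = 20.30 × e^(−0.03830 × 23.3)
  = 20.30 × 0.4097 = 8.317 mg/L
(8.317 mg/L = 8.317 µg/mL)

8.32 µg/mL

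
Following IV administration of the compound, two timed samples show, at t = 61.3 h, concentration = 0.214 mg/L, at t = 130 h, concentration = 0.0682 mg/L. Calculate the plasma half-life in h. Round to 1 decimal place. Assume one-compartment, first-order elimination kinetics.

k = ln(C₁/C₂) / (t₂ − t₁) = ln(0.214/0.0682) / (130 − 61.3)
  = 1.144 / 68.70 = 0.01665 h⁻¹
t½ = ln2 / k = 0.693147 / 0.01665 = 41.63 h

41.6 h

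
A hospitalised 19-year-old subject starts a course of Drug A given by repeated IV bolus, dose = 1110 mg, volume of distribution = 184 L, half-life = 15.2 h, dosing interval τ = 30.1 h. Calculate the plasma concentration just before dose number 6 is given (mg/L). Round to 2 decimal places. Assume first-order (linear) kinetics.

C₀ per dose = Dose / Vd = 1110 / 184 = 6.033 mg/L
k = ln2 / t½ = 0.693147 / 15.2 = 0.04560 h⁻¹
Fraction remaining after one interval: r = e^(−kτ) = e^(−0.04560 × 30.1) = 0.2535
Before dose 6, 5 doses have been given (aged 1τ, 2τ, 3τ, 4τ, 5τ).
C_trough = C₀ × (r + r² + … + r^5) = C₀ × r(1−r^5)/(1−r)
        = 6.033 × 0.2535 × (1 − 0.001047) / (1 − 0.2535) = 2.047 mg/L

2.05 mg/L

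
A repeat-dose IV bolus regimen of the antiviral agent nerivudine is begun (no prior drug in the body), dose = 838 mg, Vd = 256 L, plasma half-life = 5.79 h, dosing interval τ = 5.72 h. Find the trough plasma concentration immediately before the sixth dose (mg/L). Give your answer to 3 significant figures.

C₀ per dose = Dose / Vd = 838 / 256 = 3.273 mg/L
k = ln2 / t½ = 0.693147 / 5.79 = 0.1197 h⁻¹
Fraction remaining after one interval: r = e^(−kτ) = e^(−0.1197 × 5.72) = 0.5042
Before dose 6, 5 doses have been given (aged 1τ, 2τ, 3τ, 4τ, 5τ).
C_trough = C₀ × (r + r² + … + r^5) = C₀ × r(1−r^5)/(1−r)
        = 3.273 × 0.5042 × (1 − 0.03258) / (1 − 0.5042) = 3.220 mg/L

3.22 mg/L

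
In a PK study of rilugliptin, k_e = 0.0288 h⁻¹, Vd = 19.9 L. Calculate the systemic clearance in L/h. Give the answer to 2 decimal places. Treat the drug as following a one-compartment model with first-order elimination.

0.57 L/h

CL = k × Vd = 0.0288 × 19.9 = 0.5731 L/h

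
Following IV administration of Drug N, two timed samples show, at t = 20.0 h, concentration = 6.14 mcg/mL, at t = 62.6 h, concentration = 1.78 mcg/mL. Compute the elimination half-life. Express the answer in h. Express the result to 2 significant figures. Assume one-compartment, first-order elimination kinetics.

24 h

k = ln(C₁/C₂) / (t₂ − t₁) = ln(6.14/1.78) / (62.6 − 20.0)
  = 1.238 / 42.60 = 0.02906 h⁻¹
t½ = ln2 / k = 0.693147 / 0.02906 = 23.85 h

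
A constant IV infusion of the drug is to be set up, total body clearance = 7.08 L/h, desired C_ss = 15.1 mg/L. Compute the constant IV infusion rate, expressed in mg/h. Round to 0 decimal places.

At steady state, infusion rate R₀ = Css × CL = 15.1 × 7.080 = 106.9 mg/h

107 mg/h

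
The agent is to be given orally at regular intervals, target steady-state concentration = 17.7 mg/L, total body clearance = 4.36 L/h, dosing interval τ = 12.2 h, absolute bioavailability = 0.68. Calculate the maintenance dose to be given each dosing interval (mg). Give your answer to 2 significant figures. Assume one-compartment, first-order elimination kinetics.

1400 mg

At steady state, F × (Dose/τ) = Css × CL.
Dose = Css × CL × τ / F = 17.7 × 4.360 × 12.2 / 0.68 = 1385 mg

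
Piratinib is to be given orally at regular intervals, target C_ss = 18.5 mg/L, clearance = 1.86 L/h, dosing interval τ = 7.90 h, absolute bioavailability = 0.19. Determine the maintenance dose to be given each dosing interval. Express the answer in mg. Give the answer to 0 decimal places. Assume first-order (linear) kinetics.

1431 mg

At steady state, F × (Dose/τ) = Css × CL.
Dose = Css × CL × τ / F = 18.5 × 1.860 × 7.90 / 0.19 = 1431 mg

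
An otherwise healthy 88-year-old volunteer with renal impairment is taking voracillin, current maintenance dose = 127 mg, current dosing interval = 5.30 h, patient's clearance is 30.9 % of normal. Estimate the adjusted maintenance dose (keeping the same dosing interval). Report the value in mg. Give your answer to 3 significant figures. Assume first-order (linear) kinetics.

To keep the same average steady-state level, dosing rate must scale with clearance.
CL ratio = 30.9 / 100 = 0.3090
New dose (same interval) = 127 × 0.3090 = 39.24 mg

39.2 mg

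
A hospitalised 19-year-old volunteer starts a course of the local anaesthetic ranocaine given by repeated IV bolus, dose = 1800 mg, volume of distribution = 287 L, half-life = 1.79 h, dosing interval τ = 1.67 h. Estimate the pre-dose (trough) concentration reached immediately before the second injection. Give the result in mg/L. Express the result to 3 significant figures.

3.29 mg/L

C₀ per dose = Dose / Vd = 1800 / 287 = 6.272 mg/L
k = ln2 / t½ = 0.693147 / 1.79 = 0.3872 h⁻¹
Fraction remaining after one interval: r = e^(−kτ) = e^(−0.3872 × 1.67) = 0.5238
Before dose 2, 1 dose has been given (aged 1τ).
C_trough = C₀ × r = 6.272 × 0.5238 = 3.285 mg/L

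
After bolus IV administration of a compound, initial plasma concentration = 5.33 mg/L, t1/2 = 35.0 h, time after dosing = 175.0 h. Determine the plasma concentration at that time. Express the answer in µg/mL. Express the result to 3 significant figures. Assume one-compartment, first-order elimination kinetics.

0.167 µg/mL

k = ln2 / t½ = 0.693147 / 35.0 = 0.01980 h⁻¹
t / t½ = 175.0 / 35.0 = 5 half-lives
C = C₀ × (1/2)^5 = 5.330 × 0.03125 = 0.1666 mg/L
(0.1666 mg/L = 0.1666 µg/mL)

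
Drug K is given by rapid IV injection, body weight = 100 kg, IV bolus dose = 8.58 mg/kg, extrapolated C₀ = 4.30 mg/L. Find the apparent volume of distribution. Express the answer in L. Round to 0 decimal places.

Dose = 8.58 × 100 = 858.0 mg
Vd = Dose / C₀ = 858.0 / 4.30 = 199.5 L

200 L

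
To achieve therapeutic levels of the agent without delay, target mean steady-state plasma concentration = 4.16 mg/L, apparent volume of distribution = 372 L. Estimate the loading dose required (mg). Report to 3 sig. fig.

LD = Css × Vd = 4.16 × 372 = 1548 mg

1550 mg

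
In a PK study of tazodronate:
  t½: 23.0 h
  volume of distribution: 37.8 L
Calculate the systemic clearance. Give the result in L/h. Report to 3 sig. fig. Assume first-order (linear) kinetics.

k = ln2 / t½ = 0.693147 / 23.0 = 0.03014 h⁻¹
CL = k × Vd = 0.03014 × 37.8 = 1.139 L/h

1.14 L/h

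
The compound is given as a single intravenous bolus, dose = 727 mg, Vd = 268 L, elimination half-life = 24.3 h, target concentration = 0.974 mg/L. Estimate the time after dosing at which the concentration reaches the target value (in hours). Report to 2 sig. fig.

36 h

C₀ = Dose / Vd = 727.0 / 268 = 2.713 mg/L
k = ln2 / t½ = 0.693147 / 24.3 = 0.02852 h⁻¹
t = ln(C₀ / C) / k = ln(2.713 / 0.974) / 0.02852
  = ln(2.785) / 0.02852 = 1.024 / 0.02852 = 35.90 h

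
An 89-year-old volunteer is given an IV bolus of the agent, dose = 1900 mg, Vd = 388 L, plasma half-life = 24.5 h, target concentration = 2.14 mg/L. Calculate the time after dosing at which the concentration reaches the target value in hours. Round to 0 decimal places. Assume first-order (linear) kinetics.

29 h

C₀ = Dose / Vd = 1900 / 388 = 4.897 mg/L
k = ln2 / t½ = 0.693147 / 24.5 = 0.02829 h⁻¹
t = ln(C₀ / C) / k = ln(4.897 / 2.14) / 0.02829
  = ln(2.288) / 0.02829 = 0.8277 / 0.02829 = 29.26 h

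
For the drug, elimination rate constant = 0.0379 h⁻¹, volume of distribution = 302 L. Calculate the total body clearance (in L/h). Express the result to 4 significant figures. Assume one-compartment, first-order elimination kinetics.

11.45 L/h

CL = k × Vd = 0.0379 × 302 = 11.45 L/h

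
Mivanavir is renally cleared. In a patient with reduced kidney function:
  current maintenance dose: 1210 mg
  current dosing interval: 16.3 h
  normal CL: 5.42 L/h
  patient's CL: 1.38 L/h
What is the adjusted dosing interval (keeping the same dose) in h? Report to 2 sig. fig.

To keep the same average steady-state level, dosing rate must scale with clearance.
CL ratio = 1.38 / 5.42 = 0.2546
New interval (same dose) = 16.3 / 0.2546 = 64.02 h

64 h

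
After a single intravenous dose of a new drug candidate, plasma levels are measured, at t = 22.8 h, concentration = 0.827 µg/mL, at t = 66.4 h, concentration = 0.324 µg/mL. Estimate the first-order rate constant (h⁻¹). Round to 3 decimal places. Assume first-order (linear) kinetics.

k = ln(C₁/C₂) / (t₂ − t₁) = ln(0.827/0.324) / (66.4 − 22.8)
  = 0.9371 / 43.60 = 0.02149 h⁻¹

0.021 h⁻¹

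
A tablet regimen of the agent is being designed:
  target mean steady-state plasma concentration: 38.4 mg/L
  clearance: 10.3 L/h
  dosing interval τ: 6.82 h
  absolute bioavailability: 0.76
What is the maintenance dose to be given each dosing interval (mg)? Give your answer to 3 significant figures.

At steady state, F × (Dose/τ) = Css × CL.
Dose = Css × CL × τ / F = 38.4 × 10.30 × 6.82 / 0.76 = 3549 mg

3550 mg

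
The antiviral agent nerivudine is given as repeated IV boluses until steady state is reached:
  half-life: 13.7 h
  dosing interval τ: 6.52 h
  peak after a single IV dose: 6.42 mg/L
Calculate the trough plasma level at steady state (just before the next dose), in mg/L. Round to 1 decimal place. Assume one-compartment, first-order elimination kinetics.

16.4 mg/L

k = ln2 / t½ = 0.693147 / 13.7 = 0.05059 h⁻¹
e^(−kτ) = e^(−0.05059 × 6.52) = 0.7190
Accumulation ratio R = 1 / (1 − e^(−kτ)) = 1 / (1 − 0.7190) = 3.559
Steady-state trough = C₀ × R × e^(−kτ) = 6.42 × 3.559 × 0.7190 = 16.43 mg/L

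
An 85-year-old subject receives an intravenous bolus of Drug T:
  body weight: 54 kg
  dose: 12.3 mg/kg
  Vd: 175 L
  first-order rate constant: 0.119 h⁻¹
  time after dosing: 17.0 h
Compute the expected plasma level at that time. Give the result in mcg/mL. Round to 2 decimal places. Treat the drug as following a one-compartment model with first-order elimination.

0.50 mcg/mL

Total dose = 12.3 × 54 = 664.2 mg
C₀ = Dose / Vd = 664.2 / 175 = 3.795 mg/L
C = C₀ · e^(−k·t) = 3.795 × e^(−0.1190 × 17.0)
  = 3.795 × 0.1323 = 0.5021 mg/L
(0.5021 mg/L = 0.5021 mcg/mL)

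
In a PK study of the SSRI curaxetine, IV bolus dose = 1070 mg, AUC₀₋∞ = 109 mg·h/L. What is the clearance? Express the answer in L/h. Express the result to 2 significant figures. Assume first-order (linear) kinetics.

CL = Dose / AUC = 1070 / 109 = 9.817 L/h

9.8 L/h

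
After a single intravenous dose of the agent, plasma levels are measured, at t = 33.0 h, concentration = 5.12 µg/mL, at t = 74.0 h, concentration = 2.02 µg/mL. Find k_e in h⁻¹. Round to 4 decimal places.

k = ln(C₁/C₂) / (t₂ − t₁) = ln(5.12/2.02) / (74.0 − 33.0)
  = 0.9301 / 41.00 = 0.02269 h⁻¹

0.0227 h⁻¹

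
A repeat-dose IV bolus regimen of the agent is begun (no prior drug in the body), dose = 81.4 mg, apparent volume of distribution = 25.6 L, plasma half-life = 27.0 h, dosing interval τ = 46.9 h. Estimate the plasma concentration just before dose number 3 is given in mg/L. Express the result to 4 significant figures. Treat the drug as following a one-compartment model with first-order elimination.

C₀ per dose = Dose / Vd = 81.4 / 25.6 = 3.180 mg/L
k = ln2 / t½ = 0.693147 / 27.0 = 0.02567 h⁻¹
Fraction remaining after one interval: r = e^(−kτ) = e^(−0.02567 × 46.9) = 0.3000
Before dose 3, 2 doses have been given (aged 1τ, 2τ).
C_trough = C₀ × (r + r²) = 3.180 × (0.3000 + 0.09000) = 1.240 mg/L

1.240 mg/L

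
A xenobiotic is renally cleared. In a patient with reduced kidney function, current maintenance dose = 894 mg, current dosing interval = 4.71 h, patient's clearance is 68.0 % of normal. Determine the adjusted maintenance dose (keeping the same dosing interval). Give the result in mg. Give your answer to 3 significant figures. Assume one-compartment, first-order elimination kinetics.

To keep the same average steady-state level, dosing rate must scale with clearance.
CL ratio = 68.0 / 100 = 0.6800
New dose (same interval) = 894 × 0.6800 = 607.9 mg

608 mg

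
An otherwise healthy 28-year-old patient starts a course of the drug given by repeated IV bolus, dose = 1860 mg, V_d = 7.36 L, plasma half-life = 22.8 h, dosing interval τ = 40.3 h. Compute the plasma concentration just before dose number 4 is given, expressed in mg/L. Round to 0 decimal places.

102 mg/L

C₀ per dose = Dose / Vd = 1860 / 7.36 = 252.7 mg/L
k = ln2 / t½ = 0.693147 / 22.8 = 0.03040 h⁻¹
Fraction remaining after one interval: r = e^(−kτ) = e^(−0.03040 × 40.3) = 0.2937
Before dose 4, 3 doses have been given (aged 1τ, 2τ, 3τ).
C_trough = C₀ × (r + r² + … + r^3) = C₀ × r(1−r^3)/(1−r)
        = 252.7 × 0.2937 × (1 − 0.02533) / (1 − 0.2937) = 102.4 mg/L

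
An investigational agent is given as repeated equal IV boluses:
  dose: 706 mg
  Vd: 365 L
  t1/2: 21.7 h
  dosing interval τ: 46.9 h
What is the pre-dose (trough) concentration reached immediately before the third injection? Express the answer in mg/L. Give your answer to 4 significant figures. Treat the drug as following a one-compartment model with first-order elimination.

0.5291 mg/L

C₀ per dose = Dose / Vd = 706 / 365 = 1.934 mg/L
k = ln2 / t½ = 0.693147 / 21.7 = 0.03194 h⁻¹
Fraction remaining after one interval: r = e^(−kτ) = e^(−0.03194 × 46.9) = 0.2236
Before dose 3, 2 doses have been given (aged 1τ, 2τ).
C_trough = C₀ × (r + r²) = 1.934 × (0.2236 + 0.05000) = 0.5291 mg/L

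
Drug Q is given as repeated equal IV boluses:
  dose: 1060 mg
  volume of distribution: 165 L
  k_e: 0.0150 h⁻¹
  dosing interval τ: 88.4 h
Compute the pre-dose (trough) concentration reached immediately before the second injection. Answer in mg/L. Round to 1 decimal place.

C₀ per dose = Dose / Vd = 1060 / 165 = 6.424 mg/L
Fraction remaining after one interval: r = e^(−kτ) = e^(−0.01500 × 88.4) = 0.2655
Before dose 2, 1 dose has been given (aged 1τ).
C_trough = C₀ × r = 6.424 × 0.2655 = 1.706 mg/L

1.7 mg/L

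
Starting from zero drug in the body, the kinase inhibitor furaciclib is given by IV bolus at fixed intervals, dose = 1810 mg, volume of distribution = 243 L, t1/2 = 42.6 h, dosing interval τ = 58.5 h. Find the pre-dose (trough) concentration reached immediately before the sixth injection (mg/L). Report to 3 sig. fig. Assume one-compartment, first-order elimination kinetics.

4.64 mg/L

C₀ per dose = Dose / Vd = 1810 / 243 = 7.449 mg/L
k = ln2 / t½ = 0.693147 / 42.6 = 0.01627 h⁻¹
Fraction remaining after one interval: r = e^(−kτ) = e^(−0.01627 × 58.5) = 0.3860
Before dose 6, 5 doses have been given (aged 1τ, 2τ, 3τ, 4τ, 5τ).
C_trough = C₀ × (r + r² + … + r^5) = C₀ × r(1−r^5)/(1−r)
        = 7.449 × 0.3860 × (1 − 0.008569) / (1 − 0.3860) = 4.643 mg/L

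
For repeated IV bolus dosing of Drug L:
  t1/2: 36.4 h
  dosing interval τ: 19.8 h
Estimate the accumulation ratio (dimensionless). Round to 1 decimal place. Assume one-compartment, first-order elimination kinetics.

k = ln2 / t½ = 0.693147 / 36.4 = 0.01904 h⁻¹
e^(−kτ) = e^(−0.01904 × 19.8) = 0.6859
Accumulation ratio R = 1 / (1 − e^(−kτ)) = 1 / (1 − 0.6859) = 3.184

3.2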